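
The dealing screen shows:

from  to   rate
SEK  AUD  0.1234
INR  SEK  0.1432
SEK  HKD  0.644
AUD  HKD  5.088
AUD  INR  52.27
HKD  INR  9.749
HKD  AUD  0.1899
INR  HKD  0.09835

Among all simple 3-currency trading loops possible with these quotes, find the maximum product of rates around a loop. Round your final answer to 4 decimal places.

INR→HKD→AUD→INR: 0.09835 × 0.1899 × 52.27 = 0.97623
SEK→AUD→INR→SEK: 0.1234 × 52.27 × 0.1432 = 0.92366
SEK→HKD→INR→SEK: 0.644 × 9.749 × 0.1432 = 0.89906
Maximum is INR→HKD→AUD→INR at 0.9762; no arbitrage — every cycle loses value.

0.9762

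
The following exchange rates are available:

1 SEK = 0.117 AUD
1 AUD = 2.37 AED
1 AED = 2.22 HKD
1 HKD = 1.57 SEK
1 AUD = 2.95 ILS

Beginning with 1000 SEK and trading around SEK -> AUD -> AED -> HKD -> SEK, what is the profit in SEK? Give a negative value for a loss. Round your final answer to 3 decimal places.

-33.533

1000 SEK × 0.117 = 117 AUD
117 AUD × 2.37 = 277.29 AED
277.29 AED × 2.22 = 615.5838 HKD
615.5838 HKD × 1.57 = 966.466566 SEK
Net change: 966.466566 − 1000 = -33.533434 SEK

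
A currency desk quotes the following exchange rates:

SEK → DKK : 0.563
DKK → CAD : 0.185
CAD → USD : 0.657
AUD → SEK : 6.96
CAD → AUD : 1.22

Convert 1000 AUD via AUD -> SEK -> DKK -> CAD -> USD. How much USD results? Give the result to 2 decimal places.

1000 AUD × 6.96 = 6960 SEK
6960 SEK × 0.563 = 3918.48 DKK
3918.48 DKK × 0.185 = 724.9188 CAD
724.9188 CAD × 0.657 = 476.2716516 USD

476.27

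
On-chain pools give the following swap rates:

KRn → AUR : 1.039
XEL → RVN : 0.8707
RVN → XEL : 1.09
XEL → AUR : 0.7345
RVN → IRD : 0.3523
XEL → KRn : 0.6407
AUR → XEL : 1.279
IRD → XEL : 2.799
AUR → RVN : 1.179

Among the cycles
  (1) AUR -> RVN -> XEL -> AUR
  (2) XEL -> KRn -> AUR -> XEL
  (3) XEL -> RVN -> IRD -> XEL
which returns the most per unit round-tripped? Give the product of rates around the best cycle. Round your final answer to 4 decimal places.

0.9439

(1) 1.179 × 1.09 × 0.7345 = 0.94391
(2) 0.6407 × 1.039 × 1.279 = 0.85141
(3) 0.8707 × 0.3523 × 2.799 = 0.85859
Highest is cycle (1) at 0.9439 (≤1, no arbitrage).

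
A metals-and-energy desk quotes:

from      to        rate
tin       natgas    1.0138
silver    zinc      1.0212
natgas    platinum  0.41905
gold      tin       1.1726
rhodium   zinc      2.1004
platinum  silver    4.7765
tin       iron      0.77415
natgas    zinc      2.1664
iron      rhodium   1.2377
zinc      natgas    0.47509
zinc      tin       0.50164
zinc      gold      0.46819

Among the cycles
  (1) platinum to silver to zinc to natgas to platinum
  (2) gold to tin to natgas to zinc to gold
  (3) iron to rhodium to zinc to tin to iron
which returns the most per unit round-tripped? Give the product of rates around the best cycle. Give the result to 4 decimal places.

(1) 4.7765 × 1.0212 × 0.47509 × 0.41905 = 0.97110
(2) 1.1726 × 1.0138 × 2.1664 × 0.46819 = 1.20577
(3) 1.2377 × 2.1004 × 0.50164 × 0.77415 = 1.00957
Highest is cycle (2) at 1.2058 (>1, arbitrage).

1.2058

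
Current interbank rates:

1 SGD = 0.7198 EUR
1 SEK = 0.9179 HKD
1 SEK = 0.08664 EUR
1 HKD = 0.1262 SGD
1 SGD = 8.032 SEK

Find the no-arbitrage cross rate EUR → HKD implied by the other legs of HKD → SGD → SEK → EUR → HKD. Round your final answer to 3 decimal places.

11.387

Known legs of the cycle: 0.1262 × 8.032 × 0.08664 = 0.087821630976
For no arbitrage the full-cycle product must be 1, so the missing rate is 1 / 0.087821630976 ≈ 11.38672.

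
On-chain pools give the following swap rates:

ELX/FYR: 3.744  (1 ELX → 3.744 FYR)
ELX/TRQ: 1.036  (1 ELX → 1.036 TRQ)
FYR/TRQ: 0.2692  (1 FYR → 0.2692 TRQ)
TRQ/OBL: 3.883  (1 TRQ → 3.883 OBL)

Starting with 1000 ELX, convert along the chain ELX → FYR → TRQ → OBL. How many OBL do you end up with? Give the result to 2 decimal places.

3913.62

1000 ELX × 3.744 = 3744 FYR
3744 FYR × 0.2692 = 1007.8848 TRQ
1007.8848 TRQ × 3.883 = 3913.6166784 OBL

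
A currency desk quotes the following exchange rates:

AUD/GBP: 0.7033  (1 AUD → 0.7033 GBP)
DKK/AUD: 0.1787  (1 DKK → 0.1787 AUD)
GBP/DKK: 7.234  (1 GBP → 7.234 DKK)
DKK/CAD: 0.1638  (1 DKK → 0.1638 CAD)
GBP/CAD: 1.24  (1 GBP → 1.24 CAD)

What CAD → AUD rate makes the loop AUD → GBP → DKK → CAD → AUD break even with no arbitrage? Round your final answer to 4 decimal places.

1.2000

Known legs of the cycle: 0.7033 × 7.234 × 0.1638 = 0.83336070636
For no arbitrage the full-cycle product must be 1, so the missing rate is 1 / 0.83336070636 ≈ 1.199961.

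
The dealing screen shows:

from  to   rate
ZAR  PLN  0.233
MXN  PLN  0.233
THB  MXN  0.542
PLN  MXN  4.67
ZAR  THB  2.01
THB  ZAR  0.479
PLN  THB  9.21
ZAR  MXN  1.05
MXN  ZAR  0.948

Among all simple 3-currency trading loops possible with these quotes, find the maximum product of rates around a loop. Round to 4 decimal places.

THB→MXN→PLN→THB: 0.542 × 0.233 × 9.21 = 1.16309
THB→MXN→ZAR→THB: 0.542 × 0.948 × 2.01 = 1.03277
MXN→ZAR→PLN→MXN: 0.948 × 0.233 × 4.67 = 1.03153
THB→ZAR→PLN→THB: 0.479 × 0.233 × 9.21 = 1.02790
Maximum is THB→MXN→PLN→THB at 1.1631; arbitrage exists.

1.1631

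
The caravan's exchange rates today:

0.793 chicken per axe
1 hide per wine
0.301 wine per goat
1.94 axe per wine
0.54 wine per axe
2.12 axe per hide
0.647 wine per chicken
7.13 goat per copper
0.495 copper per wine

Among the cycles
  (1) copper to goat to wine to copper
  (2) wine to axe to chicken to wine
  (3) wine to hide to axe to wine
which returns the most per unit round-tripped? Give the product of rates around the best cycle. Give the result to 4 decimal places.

1.1448

(1) 7.13 × 0.301 × 0.495 = 1.06233
(2) 1.94 × 0.793 × 0.647 = 0.99536
(3) 1 × 2.12 × 0.54 = 1.14480
Highest is cycle (3) at 1.1448 (>1, arbitrage).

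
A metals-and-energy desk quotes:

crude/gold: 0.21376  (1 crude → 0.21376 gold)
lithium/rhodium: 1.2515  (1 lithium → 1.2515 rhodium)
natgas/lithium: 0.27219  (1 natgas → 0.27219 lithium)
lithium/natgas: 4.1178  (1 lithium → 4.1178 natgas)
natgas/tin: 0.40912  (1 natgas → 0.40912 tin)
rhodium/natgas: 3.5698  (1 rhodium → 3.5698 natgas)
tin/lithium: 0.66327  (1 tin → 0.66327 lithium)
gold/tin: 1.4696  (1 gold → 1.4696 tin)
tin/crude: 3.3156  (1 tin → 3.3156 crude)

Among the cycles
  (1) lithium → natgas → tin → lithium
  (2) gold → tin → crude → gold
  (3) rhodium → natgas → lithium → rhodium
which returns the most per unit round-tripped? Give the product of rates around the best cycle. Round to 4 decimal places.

1.2160

(1) 4.1178 × 0.40912 × 0.66327 = 1.11739
(2) 1.4696 × 3.3156 × 0.21376 = 1.04157
(3) 3.5698 × 0.27219 × 1.2515 = 1.21604
Highest is cycle (3) at 1.2160 (>1, arbitrage).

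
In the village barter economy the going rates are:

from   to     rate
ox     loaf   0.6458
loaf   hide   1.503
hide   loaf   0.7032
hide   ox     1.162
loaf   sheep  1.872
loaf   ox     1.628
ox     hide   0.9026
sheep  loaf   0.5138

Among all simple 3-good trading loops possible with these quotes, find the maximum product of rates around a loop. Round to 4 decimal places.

ox→loaf→hide→ox: 0.6458 × 1.503 × 1.162 = 1.12788
ox→hide→loaf→ox: 0.9026 × 0.7032 × 1.628 = 1.03331
Maximum is ox→loaf→hide→ox at 1.1279; arbitrage exists.

1.1279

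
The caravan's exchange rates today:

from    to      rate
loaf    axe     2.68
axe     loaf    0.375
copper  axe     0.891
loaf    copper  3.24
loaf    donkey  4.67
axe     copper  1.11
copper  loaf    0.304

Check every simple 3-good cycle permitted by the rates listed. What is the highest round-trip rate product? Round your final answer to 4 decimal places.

axe→loaf→copper→axe: 0.375 × 3.24 × 0.891 = 1.08257
axe→copper→loaf→axe: 1.11 × 0.304 × 2.68 = 0.90434
Maximum is axe→loaf→copper→axe at 1.0826; arbitrage exists.

1.0826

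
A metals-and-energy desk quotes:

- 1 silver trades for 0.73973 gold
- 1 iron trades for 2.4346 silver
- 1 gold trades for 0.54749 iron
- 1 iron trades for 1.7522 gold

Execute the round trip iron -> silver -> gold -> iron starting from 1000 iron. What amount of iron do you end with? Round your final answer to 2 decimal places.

1000 iron × 2.4346 = 2434.6 silver
2434.6 silver × 0.73973 = 1800.946658 gold
1800.946658 gold × 0.54749 = 986.00028578842 iron

986.00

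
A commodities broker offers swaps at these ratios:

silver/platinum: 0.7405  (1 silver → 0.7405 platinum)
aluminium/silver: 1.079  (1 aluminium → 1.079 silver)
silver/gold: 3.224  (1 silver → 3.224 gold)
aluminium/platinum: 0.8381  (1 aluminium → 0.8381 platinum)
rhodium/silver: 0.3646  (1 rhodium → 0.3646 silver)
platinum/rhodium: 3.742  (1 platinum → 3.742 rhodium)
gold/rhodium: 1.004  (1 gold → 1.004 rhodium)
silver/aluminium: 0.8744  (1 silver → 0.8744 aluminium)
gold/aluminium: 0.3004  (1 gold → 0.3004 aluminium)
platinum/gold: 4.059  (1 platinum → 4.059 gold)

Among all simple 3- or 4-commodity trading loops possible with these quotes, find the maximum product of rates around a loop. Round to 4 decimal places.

1.1802

rhodium→silver→gold→rhodium: 0.3646 × 3.224 × 1.004 = 1.18017
rhodium→silver→platinum→gold→rhodium: 0.3646 × 0.7405 × 4.059 × 1.004 = 1.10026
aluminium→silver→gold→aluminium: 1.079 × 3.224 × 0.3004 = 1.04500
aluminium→platinum→gold→aluminium: 0.8381 × 4.059 × 0.3004 = 1.02192
rhodium→silver→platinum→rhodium: 0.3646 × 0.7405 × 3.742 = 1.01029
aluminium→platinum→rhodium→silver→aluminium: 0.8381 × 3.742 × 0.3646 × 0.8744 = 0.99983
aluminium→silver→platinum→gold→aluminium: 1.079 × 0.7405 × 4.059 × 0.3004 = 0.97424
Maximum is rhodium→silver→gold→rhodium at 1.1802; arbitrage exists.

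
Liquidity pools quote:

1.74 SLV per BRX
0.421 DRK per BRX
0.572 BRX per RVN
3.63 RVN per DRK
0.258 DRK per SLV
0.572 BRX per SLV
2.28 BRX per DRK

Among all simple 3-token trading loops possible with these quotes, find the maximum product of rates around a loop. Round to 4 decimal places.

DRK→BRX→SLV→DRK: 2.28 × 1.74 × 0.258 = 1.02354
DRK→RVN→BRX→DRK: 3.63 × 0.572 × 0.421 = 0.87415
Maximum is DRK→BRX→SLV→DRK at 1.0235; arbitrage exists.

1.0235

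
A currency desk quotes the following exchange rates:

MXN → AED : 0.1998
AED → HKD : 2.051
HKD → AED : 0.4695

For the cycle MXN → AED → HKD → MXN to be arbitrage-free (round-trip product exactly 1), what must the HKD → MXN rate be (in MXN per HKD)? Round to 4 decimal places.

2.4403

Known legs of the cycle: 0.1998 × 2.051 = 0.4097898
For no arbitrage the full-cycle product must be 1, so the missing rate is 1 / 0.4097898 ≈ 2.440275.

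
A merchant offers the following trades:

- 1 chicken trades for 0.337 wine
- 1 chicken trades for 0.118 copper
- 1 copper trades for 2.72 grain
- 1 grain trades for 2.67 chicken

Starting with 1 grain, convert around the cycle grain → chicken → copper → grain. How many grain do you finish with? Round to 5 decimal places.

1 grain × 2.67 = 2.67 chicken
2.67 chicken × 0.118 = 0.31506 copper
0.31506 copper × 2.72 = 0.8569632 grain

0.85696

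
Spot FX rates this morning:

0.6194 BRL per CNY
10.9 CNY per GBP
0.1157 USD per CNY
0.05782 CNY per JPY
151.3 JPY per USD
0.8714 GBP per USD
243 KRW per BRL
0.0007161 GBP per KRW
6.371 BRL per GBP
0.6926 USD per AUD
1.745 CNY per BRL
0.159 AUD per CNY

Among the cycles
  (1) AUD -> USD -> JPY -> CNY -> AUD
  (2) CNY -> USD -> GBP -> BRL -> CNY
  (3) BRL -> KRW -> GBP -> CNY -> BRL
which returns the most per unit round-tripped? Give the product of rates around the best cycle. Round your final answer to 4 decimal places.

(1) 0.6926 × 151.3 × 0.05782 × 0.159 = 0.96338
(2) 0.1157 × 0.8714 × 6.371 × 1.745 = 1.12087
(3) 243 × 0.0007161 × 10.9 × 0.6194 = 1.17484
Highest is cycle (3) at 1.1748 (>1, arbitrage).

1.1748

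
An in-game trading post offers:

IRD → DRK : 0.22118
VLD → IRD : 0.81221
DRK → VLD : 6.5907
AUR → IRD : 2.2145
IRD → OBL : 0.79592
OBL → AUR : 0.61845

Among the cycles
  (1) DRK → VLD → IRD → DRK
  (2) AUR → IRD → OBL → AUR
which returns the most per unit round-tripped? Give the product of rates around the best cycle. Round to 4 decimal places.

(1) 6.5907 × 0.81221 × 0.22118 = 1.18398
(2) 2.2145 × 0.79592 × 0.61845 = 1.09006
Highest is cycle (1) at 1.1840 (>1, arbitrage).

1.1840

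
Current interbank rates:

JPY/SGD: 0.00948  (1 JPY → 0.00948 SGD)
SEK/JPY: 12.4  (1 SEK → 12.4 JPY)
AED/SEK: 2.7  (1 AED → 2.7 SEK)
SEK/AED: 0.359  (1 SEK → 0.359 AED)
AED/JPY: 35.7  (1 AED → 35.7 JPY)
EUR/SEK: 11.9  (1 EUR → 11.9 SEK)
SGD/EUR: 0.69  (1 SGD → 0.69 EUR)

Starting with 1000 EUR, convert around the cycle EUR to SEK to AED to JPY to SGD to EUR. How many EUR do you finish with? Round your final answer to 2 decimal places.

1000 EUR × 11.9 = 11900 SEK
11900 SEK × 0.359 = 4272.1 AED
4272.1 AED × 35.7 = 152513.97 JPY
152513.97 JPY × 0.00948 = 1445.8324356 SGD
1445.8324356 SGD × 0.69 = 997.624380564 EUR

997.62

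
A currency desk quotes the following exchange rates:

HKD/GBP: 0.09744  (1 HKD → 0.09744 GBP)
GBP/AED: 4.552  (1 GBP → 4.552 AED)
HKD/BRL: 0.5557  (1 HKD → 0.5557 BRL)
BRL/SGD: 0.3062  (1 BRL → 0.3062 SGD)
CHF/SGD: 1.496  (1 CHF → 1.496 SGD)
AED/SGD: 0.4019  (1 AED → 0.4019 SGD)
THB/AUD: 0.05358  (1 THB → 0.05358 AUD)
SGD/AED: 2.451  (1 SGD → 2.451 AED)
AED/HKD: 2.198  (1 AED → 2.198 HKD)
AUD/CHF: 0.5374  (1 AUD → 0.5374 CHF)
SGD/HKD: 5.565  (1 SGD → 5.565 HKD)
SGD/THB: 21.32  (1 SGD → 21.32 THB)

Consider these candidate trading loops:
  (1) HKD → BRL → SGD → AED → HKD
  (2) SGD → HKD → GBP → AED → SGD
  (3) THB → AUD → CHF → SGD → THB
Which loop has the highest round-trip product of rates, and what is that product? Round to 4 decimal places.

(1) 0.5557 × 0.3062 × 2.451 × 2.198 = 0.91668
(2) 5.565 × 0.09744 × 4.552 × 0.4019 = 0.99203
(3) 0.05358 × 0.5374 × 1.496 × 21.32 = 0.91837
Highest is cycle (2) at 0.9920 (≤1, no arbitrage).

0.9920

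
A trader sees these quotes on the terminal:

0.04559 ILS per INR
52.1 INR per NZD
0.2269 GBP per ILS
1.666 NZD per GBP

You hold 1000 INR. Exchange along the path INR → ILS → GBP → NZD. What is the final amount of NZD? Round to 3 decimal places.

1000 INR × 0.04559 = 45.59 ILS
45.59 ILS × 0.2269 = 10.344371 GBP
10.344371 GBP × 1.666 = 17.233722086 NZD

17.234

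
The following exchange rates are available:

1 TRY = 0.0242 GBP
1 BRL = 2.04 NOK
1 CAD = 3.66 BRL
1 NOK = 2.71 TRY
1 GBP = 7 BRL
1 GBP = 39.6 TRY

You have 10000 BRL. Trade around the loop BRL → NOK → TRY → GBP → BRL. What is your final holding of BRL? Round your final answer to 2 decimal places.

9365.11

10000 BRL × 2.04 = 20400 NOK
20400 NOK × 2.71 = 55284 TRY
55284 TRY × 0.0242 = 1337.8728 GBP
1337.8728 GBP × 7 = 9365.1096 BRL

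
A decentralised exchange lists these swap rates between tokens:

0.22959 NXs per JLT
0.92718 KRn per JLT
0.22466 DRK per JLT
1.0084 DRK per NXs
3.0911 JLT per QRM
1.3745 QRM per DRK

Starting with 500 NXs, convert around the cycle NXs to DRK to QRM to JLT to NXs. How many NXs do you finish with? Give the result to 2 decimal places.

491.83

500 NXs × 1.0084 = 504.2 DRK
504.2 DRK × 1.3745 = 693.0229 QRM
693.0229 QRM × 3.0911 = 2142.20308619 JLT
2142.20308619 JLT × 0.22959 = 491.8284065583621 NXs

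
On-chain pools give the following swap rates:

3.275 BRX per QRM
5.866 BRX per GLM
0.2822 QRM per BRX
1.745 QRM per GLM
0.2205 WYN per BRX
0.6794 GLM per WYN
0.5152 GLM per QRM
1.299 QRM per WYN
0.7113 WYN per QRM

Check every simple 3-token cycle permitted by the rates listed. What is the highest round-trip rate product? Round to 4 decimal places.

0.9381

BRX→WYN→QRM→BRX: 0.2205 × 1.299 × 3.275 = 0.93806
BRX→WYN→GLM→BRX: 0.2205 × 0.6794 × 5.866 = 0.87877
BRX→QRM→GLM→BRX: 0.2822 × 0.5152 × 5.866 = 0.85285
WYN→GLM→QRM→WYN: 0.6794 × 1.745 × 0.7113 = 0.84328
Maximum is BRX→WYN→QRM→BRX at 0.9381; no arbitrage — every cycle loses value.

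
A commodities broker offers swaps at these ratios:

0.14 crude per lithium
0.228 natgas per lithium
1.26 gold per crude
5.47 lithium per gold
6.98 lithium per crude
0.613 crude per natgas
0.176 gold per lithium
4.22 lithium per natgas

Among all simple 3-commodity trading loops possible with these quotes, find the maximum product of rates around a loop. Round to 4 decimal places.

0.9756

natgas→crude→lithium→natgas: 0.613 × 6.98 × 0.228 = 0.97555
gold→lithium→crude→gold: 5.47 × 0.14 × 1.26 = 0.96491
Maximum is natgas→crude→lithium→natgas at 0.9756; no arbitrage — every cycle loses value.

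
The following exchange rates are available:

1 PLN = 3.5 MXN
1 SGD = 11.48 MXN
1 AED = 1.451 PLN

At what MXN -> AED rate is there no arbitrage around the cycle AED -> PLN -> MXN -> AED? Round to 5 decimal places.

Known legs of the cycle: 1.451 × 3.5 = 5.0785
For no arbitrage the full-cycle product must be 1, so the missing rate is 1 / 5.0785 ≈ 0.1969085.

0.19691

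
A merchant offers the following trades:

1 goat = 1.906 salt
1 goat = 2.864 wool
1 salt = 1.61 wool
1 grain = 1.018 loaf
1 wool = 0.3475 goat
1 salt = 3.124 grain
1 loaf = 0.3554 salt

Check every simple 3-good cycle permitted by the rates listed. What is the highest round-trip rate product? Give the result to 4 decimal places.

salt→grain→loaf→salt: 3.124 × 1.018 × 0.3554 = 1.13025
salt→wool→goat→salt: 1.61 × 0.3475 × 1.906 = 1.06636
Maximum is salt→grain→loaf→salt at 1.1303; arbitrage exists.

1.1303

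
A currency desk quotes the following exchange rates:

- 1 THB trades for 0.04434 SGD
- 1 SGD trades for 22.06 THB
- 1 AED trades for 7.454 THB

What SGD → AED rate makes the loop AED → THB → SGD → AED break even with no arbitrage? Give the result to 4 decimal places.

3.0256

Known legs of the cycle: 7.454 × 0.04434 = 0.33051036
For no arbitrage the full-cycle product must be 1, so the missing rate is 1 / 0.33051036 ≈ 3.025624.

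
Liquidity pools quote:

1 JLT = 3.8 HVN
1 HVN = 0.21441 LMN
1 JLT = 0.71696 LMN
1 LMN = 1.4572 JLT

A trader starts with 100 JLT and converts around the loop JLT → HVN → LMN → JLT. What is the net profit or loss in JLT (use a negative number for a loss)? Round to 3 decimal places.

100 JLT × 3.8 = 380 HVN
380 HVN × 0.21441 = 81.4758 LMN
81.4758 LMN × 1.4572 = 118.72653576 JLT
Net change: 118.72653576 − 100 = 18.72653576 JLT

18.727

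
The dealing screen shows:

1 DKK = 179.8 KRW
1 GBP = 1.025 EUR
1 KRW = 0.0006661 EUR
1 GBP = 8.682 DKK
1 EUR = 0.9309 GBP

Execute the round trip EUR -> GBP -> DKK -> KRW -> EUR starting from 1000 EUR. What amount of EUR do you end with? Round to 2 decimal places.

1000 EUR × 0.9309 = 930.9 GBP
930.9 GBP × 8.682 = 8082.0738 DKK
8082.0738 DKK × 179.8 = 1453156.86924 KRW
1453156.86924 KRW × 0.0006661 = 967.947790600764 EUR

967.95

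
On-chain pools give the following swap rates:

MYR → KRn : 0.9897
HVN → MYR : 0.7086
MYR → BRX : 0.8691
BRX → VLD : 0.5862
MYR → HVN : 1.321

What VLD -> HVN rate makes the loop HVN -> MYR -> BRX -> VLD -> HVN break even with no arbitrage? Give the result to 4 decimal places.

Known legs of the cycle: 0.7086 × 0.8691 × 0.5862 = 0.361007905212
For no arbitrage the full-cycle product must be 1, so the missing rate is 1 / 0.361007905212 ≈ 2.770022.

2.7700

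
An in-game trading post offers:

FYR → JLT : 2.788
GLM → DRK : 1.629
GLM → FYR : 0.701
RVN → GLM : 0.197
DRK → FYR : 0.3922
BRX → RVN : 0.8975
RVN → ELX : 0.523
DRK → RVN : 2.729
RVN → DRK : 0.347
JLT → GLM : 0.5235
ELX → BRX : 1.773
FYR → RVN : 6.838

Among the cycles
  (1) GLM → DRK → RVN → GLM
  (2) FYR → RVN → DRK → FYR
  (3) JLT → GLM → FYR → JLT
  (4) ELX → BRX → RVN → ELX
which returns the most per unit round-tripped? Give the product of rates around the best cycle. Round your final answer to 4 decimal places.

(1) 1.629 × 2.729 × 0.197 = 0.87577
(2) 6.838 × 0.347 × 0.3922 = 0.93061
(3) 0.5235 × 0.701 × 2.788 = 1.02312
(4) 1.773 × 0.8975 × 0.523 = 0.83223
Highest is cycle (3) at 1.0231 (>1, arbitrage).

1.0231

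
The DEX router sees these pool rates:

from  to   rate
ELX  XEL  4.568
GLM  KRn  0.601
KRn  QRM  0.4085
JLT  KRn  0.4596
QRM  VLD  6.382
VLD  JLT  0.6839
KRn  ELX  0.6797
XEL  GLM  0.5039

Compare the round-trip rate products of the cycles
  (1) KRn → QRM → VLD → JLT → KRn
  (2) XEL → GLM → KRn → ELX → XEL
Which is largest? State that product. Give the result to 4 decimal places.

(1) 0.4085 × 6.382 × 0.6839 × 0.4596 = 0.81945
(2) 0.5039 × 0.601 × 0.6797 × 4.568 = 0.94029
Highest is cycle (2) at 0.9403 (≤1, no arbitrage).

0.9403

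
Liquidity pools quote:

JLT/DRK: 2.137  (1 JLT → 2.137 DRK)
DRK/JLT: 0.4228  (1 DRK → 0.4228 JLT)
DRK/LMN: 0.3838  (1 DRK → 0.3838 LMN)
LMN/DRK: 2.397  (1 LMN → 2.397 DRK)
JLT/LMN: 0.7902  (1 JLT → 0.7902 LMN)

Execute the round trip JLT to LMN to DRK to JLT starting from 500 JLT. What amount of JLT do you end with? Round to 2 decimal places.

400.41

500 JLT × 0.7902 = 395.1 LMN
395.1 LMN × 2.397 = 947.0547 DRK
947.0547 DRK × 0.4228 = 400.41472716 JLT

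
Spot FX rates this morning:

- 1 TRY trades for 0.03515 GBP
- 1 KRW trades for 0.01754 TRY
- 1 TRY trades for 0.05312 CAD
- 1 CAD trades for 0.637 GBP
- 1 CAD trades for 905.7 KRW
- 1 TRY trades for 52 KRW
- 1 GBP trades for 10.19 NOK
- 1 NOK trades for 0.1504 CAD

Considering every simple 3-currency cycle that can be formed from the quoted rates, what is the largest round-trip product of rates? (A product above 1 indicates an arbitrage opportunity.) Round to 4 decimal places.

0.9763

CAD→GBP→NOK→CAD: 0.637 × 10.19 × 0.1504 = 0.97625
CAD→KRW→TRY→CAD: 905.7 × 0.01754 × 0.05312 = 0.84386
Maximum is CAD→GBP→NOK→CAD at 0.9763; no arbitrage — every cycle loses value.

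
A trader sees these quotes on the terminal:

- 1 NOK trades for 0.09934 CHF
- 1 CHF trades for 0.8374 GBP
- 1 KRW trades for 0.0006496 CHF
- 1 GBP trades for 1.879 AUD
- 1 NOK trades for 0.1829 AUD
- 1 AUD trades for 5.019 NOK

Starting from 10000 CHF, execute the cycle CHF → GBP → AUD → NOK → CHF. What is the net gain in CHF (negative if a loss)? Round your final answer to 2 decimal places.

10000 CHF × 0.8374 = 8374 GBP
8374 GBP × 1.879 = 15734.746 AUD
15734.746 AUD × 5.019 = 78972.690174 NOK
78972.690174 NOK × 0.09934 = 7845.14704188516 CHF
Net change: 7845.14704188516 − 10000 = -2154.85295811484 CHF

-2154.85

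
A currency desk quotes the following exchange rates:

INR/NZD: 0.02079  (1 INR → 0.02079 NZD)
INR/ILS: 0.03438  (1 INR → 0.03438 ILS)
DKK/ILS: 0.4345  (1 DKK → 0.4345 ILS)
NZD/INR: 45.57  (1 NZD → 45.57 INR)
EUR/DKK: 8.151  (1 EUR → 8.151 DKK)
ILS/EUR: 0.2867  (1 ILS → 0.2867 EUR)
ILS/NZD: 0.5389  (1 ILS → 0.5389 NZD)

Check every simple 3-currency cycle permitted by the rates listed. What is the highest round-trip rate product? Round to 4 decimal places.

1.0154

DKK→ILS→EUR→DKK: 0.4345 × 0.2867 × 8.151 = 1.01538
NZD→INR→ILS→NZD: 45.57 × 0.03438 × 0.5389 = 0.84429
Maximum is DKK→ILS→EUR→DKK at 1.0154; arbitrage exists.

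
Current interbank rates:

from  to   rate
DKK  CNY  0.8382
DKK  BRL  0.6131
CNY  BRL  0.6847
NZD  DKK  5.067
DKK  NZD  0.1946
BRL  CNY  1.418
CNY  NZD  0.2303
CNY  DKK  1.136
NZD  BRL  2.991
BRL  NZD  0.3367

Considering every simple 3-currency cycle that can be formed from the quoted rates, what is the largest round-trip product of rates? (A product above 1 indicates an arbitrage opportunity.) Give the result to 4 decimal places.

1.0460

BRL→NZD→DKK→BRL: 0.3367 × 5.067 × 0.6131 = 1.04598
BRL→CNY→DKK→BRL: 1.418 × 1.136 × 0.6131 = 0.98761
CNY→NZD→DKK→CNY: 0.2303 × 5.067 × 0.8382 = 0.97812
BRL→CNY→NZD→BRL: 1.418 × 0.2303 × 2.991 = 0.97676
Maximum is BRL→NZD→DKK→BRL at 1.0460; arbitrage exists.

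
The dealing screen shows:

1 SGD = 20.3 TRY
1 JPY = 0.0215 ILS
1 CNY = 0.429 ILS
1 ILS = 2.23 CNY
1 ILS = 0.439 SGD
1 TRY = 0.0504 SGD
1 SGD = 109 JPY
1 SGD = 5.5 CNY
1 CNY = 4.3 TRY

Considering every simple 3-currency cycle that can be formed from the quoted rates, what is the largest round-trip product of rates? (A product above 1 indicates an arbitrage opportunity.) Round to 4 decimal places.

1.1920

TRY→SGD→CNY→TRY: 0.0504 × 5.5 × 4.3 = 1.19196
SGD→CNY→ILS→SGD: 5.5 × 0.429 × 0.439 = 1.03582
SGD→JPY→ILS→SGD: 109 × 0.0215 × 0.439 = 1.02880
Maximum is TRY→SGD→CNY→TRY at 1.1920; arbitrage exists.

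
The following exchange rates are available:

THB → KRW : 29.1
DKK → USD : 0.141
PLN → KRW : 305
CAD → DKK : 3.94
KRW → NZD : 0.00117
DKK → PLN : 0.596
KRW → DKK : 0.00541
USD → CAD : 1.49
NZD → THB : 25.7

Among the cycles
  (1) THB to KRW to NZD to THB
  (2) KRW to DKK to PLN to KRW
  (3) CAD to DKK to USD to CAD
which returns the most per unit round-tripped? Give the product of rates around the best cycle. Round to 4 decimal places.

0.9834

(1) 29.1 × 0.00117 × 25.7 = 0.87501
(2) 0.00541 × 0.596 × 305 = 0.98343
(3) 3.94 × 0.141 × 1.49 = 0.82775
Highest is cycle (2) at 0.9834 (≤1, no arbitrage).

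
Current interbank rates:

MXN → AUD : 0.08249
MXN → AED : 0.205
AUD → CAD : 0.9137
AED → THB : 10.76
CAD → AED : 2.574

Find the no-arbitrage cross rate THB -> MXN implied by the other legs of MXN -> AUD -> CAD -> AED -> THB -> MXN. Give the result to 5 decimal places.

0.47904

Known legs of the cycle: 0.08249 × 0.9137 × 2.574 × 10.76 = 2.08749643471512
For no arbitrage the full-cycle product must be 1, so the missing rate is 1 / 2.08749643471512 ≈ 0.4790427.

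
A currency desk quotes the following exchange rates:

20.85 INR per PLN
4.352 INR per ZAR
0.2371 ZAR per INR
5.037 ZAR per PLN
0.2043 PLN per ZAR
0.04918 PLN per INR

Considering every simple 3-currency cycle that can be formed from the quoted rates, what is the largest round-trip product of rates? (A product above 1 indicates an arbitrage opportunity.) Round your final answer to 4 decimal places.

INR→PLN→ZAR→INR: 0.04918 × 5.037 × 4.352 = 1.07808
INR→ZAR→PLN→INR: 0.2371 × 0.2043 × 20.85 = 1.00996
Maximum is INR→PLN→ZAR→INR at 1.0781; arbitrage exists.

1.0781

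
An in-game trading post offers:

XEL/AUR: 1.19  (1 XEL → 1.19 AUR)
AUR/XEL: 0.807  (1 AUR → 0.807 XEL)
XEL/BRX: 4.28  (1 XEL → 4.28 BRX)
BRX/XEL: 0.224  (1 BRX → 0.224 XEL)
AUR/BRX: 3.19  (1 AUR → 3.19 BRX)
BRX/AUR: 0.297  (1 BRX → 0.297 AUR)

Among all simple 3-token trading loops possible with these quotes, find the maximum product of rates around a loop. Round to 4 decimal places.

AUR→XEL→BRX→AUR: 0.807 × 4.28 × 0.297 = 1.02583
AUR→BRX→XEL→AUR: 3.19 × 0.224 × 1.19 = 0.85033
Maximum is AUR→XEL→BRX→AUR at 1.0258; arbitrage exists.

1.0258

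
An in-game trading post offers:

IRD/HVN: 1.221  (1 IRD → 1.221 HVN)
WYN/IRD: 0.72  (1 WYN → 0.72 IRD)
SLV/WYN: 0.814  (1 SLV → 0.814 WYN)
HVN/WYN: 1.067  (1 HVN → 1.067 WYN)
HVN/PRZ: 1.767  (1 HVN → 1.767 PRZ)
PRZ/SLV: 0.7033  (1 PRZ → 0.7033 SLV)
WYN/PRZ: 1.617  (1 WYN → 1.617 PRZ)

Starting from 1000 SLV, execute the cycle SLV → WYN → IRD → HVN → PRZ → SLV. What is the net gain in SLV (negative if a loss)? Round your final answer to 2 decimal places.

1000 SLV × 0.814 = 814 WYN
814 WYN × 0.72 = 586.08 IRD
586.08 IRD × 1.221 = 715.60368 HVN
715.60368 HVN × 1.767 = 1264.47170256 PRZ
1264.47170256 PRZ × 0.7033 = 889.302948410448 SLV
Net change: 889.302948410448 − 1000 = -110.697051589552 SLV

-110.70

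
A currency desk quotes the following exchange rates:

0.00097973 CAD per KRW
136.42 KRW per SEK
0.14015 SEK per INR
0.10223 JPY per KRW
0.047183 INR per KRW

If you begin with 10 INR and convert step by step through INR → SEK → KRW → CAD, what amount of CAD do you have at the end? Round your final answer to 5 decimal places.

0.18732

10 INR × 0.14015 = 1.4015 SEK
1.4015 SEK × 136.42 = 191.19263 KRW
191.19263 KRW × 0.00097973 = 0.1873171553899 CAD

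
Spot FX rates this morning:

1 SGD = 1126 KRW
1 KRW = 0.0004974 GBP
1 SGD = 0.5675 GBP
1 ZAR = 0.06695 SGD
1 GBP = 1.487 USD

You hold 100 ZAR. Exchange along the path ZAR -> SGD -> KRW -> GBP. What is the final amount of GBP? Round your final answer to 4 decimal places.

100 ZAR × 0.06695 = 6.695 SGD
6.695 SGD × 1126 = 7538.57 KRW
7538.57 KRW × 0.0004974 = 3.749684718 GBP

3.7497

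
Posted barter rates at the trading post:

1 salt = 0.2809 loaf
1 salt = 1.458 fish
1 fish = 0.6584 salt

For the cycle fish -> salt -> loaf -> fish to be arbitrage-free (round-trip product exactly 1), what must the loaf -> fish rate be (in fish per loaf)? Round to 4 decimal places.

5.4070

Known legs of the cycle: 0.6584 × 0.2809 = 0.18494456
For no arbitrage the full-cycle product must be 1, so the missing rate is 1 / 0.18494456 ≈ 5.407026.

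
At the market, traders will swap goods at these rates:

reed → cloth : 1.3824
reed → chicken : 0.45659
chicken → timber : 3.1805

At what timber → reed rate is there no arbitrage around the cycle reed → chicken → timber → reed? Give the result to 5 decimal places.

Known legs of the cycle: 0.45659 × 3.1805 = 1.452184495
For no arbitrage the full-cycle product must be 1, so the missing rate is 1 / 1.452184495 ≈ 0.6886177.

0.68862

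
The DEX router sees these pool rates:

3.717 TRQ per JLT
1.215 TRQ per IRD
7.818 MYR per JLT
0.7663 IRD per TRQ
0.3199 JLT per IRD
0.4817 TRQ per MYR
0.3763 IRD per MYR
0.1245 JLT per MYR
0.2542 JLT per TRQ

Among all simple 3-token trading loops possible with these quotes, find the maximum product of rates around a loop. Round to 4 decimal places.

0.9573

TRQ→JLT→MYR→TRQ: 0.2542 × 7.818 × 0.4817 = 0.95730
JLT→MYR→IRD→JLT: 7.818 × 0.3763 × 0.3199 = 0.94112
TRQ→IRD→JLT→TRQ: 0.7663 × 0.3199 × 3.717 = 0.91118
Maximum is TRQ→JLT→MYR→TRQ at 0.9573; no arbitrage — every cycle loses value.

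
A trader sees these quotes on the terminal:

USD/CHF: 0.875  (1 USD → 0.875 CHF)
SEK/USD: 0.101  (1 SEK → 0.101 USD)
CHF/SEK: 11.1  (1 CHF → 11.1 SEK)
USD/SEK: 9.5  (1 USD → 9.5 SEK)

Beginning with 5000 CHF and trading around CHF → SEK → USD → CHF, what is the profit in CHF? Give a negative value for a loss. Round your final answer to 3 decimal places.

5000 CHF × 11.1 = 55500 SEK
55500 SEK × 0.101 = 5605.5 USD
5605.5 USD × 0.875 = 4904.8125 CHF
Net change: 4904.8125 − 5000 = -95.1875 CHF

-95.188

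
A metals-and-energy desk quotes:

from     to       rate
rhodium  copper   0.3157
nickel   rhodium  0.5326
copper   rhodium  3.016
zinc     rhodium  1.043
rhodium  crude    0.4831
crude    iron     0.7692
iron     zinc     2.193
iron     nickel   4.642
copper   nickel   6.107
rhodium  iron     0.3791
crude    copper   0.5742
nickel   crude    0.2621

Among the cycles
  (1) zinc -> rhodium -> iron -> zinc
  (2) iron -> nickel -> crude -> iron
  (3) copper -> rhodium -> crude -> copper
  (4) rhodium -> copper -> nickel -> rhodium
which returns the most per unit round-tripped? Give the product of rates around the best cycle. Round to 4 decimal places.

1.0268

(1) 1.043 × 0.3791 × 2.193 = 0.86712
(2) 4.642 × 0.2621 × 0.7692 = 0.93586
(3) 3.016 × 0.4831 × 0.5742 = 0.83663
(4) 0.3157 × 6.107 × 0.5326 = 1.02684
Highest is cycle (4) at 1.0268 (>1, arbitrage).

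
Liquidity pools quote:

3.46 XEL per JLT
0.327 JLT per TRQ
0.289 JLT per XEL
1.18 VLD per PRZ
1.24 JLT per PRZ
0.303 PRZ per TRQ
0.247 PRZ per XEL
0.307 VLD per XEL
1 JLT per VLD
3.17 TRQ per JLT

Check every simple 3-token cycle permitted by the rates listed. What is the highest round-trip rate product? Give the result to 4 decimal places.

JLT→TRQ→PRZ→JLT: 3.17 × 0.303 × 1.24 = 1.19103
XEL→VLD→JLT→XEL: 0.307 × 1 × 3.46 = 1.06222
XEL→PRZ→JLT→XEL: 0.247 × 1.24 × 3.46 = 1.05973
Maximum is JLT→TRQ→PRZ→JLT at 1.1910; arbitrage exists.

1.1910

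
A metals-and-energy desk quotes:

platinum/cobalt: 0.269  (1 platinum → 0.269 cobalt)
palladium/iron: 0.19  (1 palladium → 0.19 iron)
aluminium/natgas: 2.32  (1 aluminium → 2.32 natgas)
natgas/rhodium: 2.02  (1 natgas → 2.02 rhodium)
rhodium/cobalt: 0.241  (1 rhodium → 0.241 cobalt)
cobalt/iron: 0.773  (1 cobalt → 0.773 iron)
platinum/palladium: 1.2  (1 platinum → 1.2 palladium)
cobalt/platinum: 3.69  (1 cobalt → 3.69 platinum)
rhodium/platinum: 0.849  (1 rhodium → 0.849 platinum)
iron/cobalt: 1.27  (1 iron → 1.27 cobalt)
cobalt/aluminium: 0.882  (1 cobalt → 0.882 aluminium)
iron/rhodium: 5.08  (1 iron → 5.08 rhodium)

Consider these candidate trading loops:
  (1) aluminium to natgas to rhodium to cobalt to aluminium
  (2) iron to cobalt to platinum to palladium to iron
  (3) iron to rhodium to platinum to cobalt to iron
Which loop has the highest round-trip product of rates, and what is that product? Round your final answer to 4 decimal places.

(1) 2.32 × 2.02 × 0.241 × 0.882 = 0.99615
(2) 1.27 × 3.69 × 1.2 × 0.19 = 1.06848
(3) 5.08 × 0.849 × 0.269 × 0.773 = 0.89682
Highest is cycle (2) at 1.0685 (>1, arbitrage).

1.0685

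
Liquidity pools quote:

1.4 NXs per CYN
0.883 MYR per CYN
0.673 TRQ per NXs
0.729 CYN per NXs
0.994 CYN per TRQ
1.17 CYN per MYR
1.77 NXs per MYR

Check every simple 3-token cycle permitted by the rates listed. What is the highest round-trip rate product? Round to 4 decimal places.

MYR→NXs→CYN→MYR: 1.77 × 0.729 × 0.883 = 1.13936
CYN→NXs→TRQ→CYN: 1.4 × 0.673 × 0.994 = 0.93655
Maximum is MYR→NXs→CYN→MYR at 1.1394; arbitrage exists.

1.1394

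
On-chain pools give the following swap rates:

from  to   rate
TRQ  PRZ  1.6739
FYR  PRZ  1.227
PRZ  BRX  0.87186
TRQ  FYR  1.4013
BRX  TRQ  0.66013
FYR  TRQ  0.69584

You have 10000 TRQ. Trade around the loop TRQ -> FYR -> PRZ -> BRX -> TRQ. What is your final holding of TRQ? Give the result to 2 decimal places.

9895.82

10000 TRQ × 1.4013 = 14013 FYR
14013 FYR × 1.227 = 17193.951 PRZ
17193.951 PRZ × 0.87186 = 14990.71811886 BRX
14990.71811886 BRX × 0.66013 = 9895.8227518030518 TRQ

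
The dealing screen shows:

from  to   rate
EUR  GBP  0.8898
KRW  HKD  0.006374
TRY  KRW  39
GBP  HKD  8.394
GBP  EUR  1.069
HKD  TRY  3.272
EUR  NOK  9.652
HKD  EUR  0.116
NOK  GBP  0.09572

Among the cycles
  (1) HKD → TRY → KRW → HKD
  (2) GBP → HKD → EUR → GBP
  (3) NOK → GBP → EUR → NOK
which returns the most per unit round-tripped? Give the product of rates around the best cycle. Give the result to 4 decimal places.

0.9876

(1) 3.272 × 39 × 0.006374 = 0.81337
(2) 8.394 × 0.116 × 0.8898 = 0.86640
(3) 0.09572 × 1.069 × 9.652 = 0.98764
Highest is cycle (3) at 0.9876 (≤1, no arbitrage).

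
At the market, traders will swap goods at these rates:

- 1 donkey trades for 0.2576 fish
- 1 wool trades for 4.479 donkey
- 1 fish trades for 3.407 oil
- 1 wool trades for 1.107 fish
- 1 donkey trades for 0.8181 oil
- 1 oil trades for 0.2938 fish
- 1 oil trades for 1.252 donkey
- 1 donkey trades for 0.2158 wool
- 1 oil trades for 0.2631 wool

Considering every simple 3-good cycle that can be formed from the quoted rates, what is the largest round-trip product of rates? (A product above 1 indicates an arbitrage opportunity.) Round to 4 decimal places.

donkey→fish→oil→donkey: 0.2576 × 3.407 × 1.252 = 1.09881
fish→oil→wool→fish: 3.407 × 0.2631 × 1.107 = 0.99229
donkey→oil→wool→donkey: 0.8181 × 0.2631 × 4.479 = 0.96407
Maximum is donkey→fish→oil→donkey at 1.0988; arbitrage exists.

1.0988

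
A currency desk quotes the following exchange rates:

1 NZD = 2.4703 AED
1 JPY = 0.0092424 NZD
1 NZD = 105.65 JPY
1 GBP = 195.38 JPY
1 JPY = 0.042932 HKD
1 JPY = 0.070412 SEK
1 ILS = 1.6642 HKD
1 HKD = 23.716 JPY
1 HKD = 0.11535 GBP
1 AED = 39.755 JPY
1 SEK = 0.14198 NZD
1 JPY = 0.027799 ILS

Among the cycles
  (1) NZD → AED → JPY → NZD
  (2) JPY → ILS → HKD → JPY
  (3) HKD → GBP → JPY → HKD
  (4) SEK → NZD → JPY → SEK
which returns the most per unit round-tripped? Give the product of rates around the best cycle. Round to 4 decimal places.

1.0972

(1) 2.4703 × 39.755 × 0.0092424 = 0.90767
(2) 0.027799 × 1.6642 × 23.716 = 1.09718
(3) 0.11535 × 195.38 × 0.042932 = 0.96756
(4) 0.14198 × 105.65 × 0.070412 = 1.05619
Highest is cycle (2) at 1.0972 (>1, arbitrage).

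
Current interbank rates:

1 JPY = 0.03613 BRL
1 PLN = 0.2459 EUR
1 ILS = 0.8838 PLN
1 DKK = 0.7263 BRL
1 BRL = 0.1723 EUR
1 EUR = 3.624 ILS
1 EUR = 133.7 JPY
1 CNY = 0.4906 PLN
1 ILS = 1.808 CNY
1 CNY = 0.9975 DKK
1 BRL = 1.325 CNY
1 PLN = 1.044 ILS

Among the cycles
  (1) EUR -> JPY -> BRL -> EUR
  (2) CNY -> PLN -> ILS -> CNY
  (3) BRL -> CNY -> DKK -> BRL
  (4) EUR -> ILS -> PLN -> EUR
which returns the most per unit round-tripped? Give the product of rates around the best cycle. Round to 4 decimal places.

(1) 133.7 × 0.03613 × 0.1723 = 0.83231
(2) 0.4906 × 1.044 × 1.808 = 0.92603
(3) 1.325 × 0.9975 × 0.7263 = 0.95994
(4) 3.624 × 0.8838 × 0.2459 = 0.78759
Highest is cycle (3) at 0.9599 (≤1, no arbitrage).

0.9599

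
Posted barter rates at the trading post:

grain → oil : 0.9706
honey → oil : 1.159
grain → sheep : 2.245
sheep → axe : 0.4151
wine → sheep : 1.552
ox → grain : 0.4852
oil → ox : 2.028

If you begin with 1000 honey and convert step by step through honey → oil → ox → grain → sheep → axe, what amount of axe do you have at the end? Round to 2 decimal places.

1062.77

1000 honey × 1.159 = 1159 oil
1159 oil × 2.028 = 2350.452 ox
2350.452 ox × 0.4852 = 1140.4393104 grain
1140.4393104 grain × 2.245 = 2560.286251848 sheep
2560.286251848 sheep × 0.4151 = 1062.7748231421048 axe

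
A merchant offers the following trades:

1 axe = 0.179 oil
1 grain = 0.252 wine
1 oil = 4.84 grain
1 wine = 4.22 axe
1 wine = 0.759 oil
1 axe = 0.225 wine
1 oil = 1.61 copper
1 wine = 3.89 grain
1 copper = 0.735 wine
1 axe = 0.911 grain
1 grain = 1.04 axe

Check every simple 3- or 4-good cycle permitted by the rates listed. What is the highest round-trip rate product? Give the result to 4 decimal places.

wine→axe→grain→wine: 4.22 × 0.911 × 0.252 = 0.96879
wine→oil→grain→wine: 0.759 × 4.84 × 0.252 = 0.92574
wine→axe→oil→grain→wine: 4.22 × 0.179 × 4.84 × 0.252 = 0.92132
wine→grain→axe→wine: 3.89 × 1.04 × 0.225 = 0.91026
axe→oil→grain→axe: 0.179 × 4.84 × 1.04 = 0.90101
copper→wine→oil→copper: 0.735 × 0.759 × 1.61 = 0.89816
copper→wine→axe→oil→copper: 0.735 × 4.22 × 0.179 × 1.61 = 0.89388
wine→oil→grain→axe→wine: 0.759 × 4.84 × 1.04 × 0.225 = 0.85961
Maximum is wine→axe→grain→wine at 0.9688; no arbitrage — every cycle loses value.

0.9688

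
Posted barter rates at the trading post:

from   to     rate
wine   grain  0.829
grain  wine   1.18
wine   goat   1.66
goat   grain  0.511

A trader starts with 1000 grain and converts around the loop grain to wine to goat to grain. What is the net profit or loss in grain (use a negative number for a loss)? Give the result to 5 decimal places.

0.94680

1000 grain × 1.18 = 1180 wine
1180 wine × 1.66 = 1958.8 goat
1958.8 goat × 0.511 = 1000.9468 grain
Net change: 1000.9468 − 1000 = 0.9468 grain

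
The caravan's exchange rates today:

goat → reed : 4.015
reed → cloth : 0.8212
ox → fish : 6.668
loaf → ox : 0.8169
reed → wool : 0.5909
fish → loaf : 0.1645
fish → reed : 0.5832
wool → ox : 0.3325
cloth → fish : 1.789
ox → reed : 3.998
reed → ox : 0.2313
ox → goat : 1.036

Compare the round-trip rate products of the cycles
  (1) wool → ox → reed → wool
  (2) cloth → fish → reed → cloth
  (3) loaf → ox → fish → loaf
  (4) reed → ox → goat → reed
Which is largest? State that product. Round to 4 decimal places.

(1) 0.3325 × 3.998 × 0.5909 = 0.78550
(2) 1.789 × 0.5832 × 0.8212 = 0.85679
(3) 0.8169 × 6.668 × 0.1645 = 0.89605
(4) 0.2313 × 1.036 × 4.015 = 0.96210
Highest is cycle (4) at 0.9621 (≤1, no arbitrage).

0.9621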